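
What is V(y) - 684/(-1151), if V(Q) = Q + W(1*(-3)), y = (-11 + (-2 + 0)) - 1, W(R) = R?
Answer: -18883/1151 ≈ -16.406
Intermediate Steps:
y = -14 (y = (-11 - 2) - 1 = -13 - 1 = -14)
V(Q) = -3 + Q (V(Q) = Q + 1*(-3) = Q - 3 = -3 + Q)
V(y) - 684/(-1151) = (-3 - 14) - 684/(-1151) = -17 - 684*(-1/1151) = -17 + 684/1151 = -18883/1151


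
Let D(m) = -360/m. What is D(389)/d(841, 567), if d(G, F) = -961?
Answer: 360/373829 ≈ 0.00096301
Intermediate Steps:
D(389)/d(841, 567) = -360/389/(-961) = -360*1/389*(-1/961) = -360/389*(-1/961) = 360/373829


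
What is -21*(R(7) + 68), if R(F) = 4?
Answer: -1512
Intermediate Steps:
-21*(R(7) + 68) = -21*(4 + 68) = -21*72 = -1512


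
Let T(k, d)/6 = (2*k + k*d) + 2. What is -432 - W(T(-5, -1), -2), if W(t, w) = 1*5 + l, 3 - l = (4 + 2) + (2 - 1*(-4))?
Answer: -428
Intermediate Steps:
T(k, d) = 12 + 12*k + 6*d*k (T(k, d) = 6*((2*k + k*d) + 2) = 6*((2*k + d*k) + 2) = 6*(2 + 2*k + d*k) = 12 + 12*k + 6*d*k)
l = -9 (l = 3 - ((4 + 2) + (2 - 1*(-4))) = 3 - (6 + (2 + 4)) = 3 - (6 + 6) = 3 - 1*12 = 3 - 12 = -9)
W(t, w) = -4 (W(t, w) = 1*5 - 9 = 5 - 9 = -4)
-432 - W(T(-5, -1), -2) = -432 - 1*(-4) = -432 + 4 = -428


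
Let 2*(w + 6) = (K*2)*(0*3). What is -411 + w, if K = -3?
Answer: -417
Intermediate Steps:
w = -6 (w = -6 + ((-3*2)*(0*3))/2 = -6 + (-6*0)/2 = -6 + (1/2)*0 = -6 + 0 = -6)
-411 + w = -411 - 6 = -417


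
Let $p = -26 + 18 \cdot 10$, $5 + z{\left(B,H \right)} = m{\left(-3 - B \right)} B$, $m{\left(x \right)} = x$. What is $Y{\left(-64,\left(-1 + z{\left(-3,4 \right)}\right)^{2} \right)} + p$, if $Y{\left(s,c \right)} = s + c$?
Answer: $126$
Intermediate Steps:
$z{\left(B,H \right)} = -5 + B \left(-3 - B\right)$ ($z{\left(B,H \right)} = -5 + \left(-3 - B\right) B = -5 + B \left(-3 - B\right)$)
$Y{\left(s,c \right)} = c + s$
$p = 154$ ($p = -26 + 180 = 154$)
$Y{\left(-64,\left(-1 + z{\left(-3,4 \right)}\right)^{2} \right)} + p = \left(\left(-1 - \left(5 - 3 \left(3 - 3\right)\right)\right)^{2} - 64\right) + 154 = \left(\left(-1 - \left(5 - 0\right)\right)^{2} - 64\right) + 154 = \left(\left(-1 + \left(-5 + 0\right)\right)^{2} - 64\right) + 154 = \left(\left(-1 - 5\right)^{2} - 64\right) + 154 = \left(\left(-6\right)^{2} - 64\right) + 154 = \left(36 - 64\right) + 154 = -28 + 154 = 126$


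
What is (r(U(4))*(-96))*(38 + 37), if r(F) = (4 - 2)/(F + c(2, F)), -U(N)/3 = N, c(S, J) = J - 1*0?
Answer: 600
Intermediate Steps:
c(S, J) = J (c(S, J) = J + 0 = J)
U(N) = -3*N
r(F) = 1/F (r(F) = (4 - 2)/(F + F) = 2/((2*F)) = 2*(1/(2*F)) = 1/F)
(r(U(4))*(-96))*(38 + 37) = (-96/(-3*4))*(38 + 37) = (-96/(-12))*75 = -1/12*(-96)*75 = 8*75 = 600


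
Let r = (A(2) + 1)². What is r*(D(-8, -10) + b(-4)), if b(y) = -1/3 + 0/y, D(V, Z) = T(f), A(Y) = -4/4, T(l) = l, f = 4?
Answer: 0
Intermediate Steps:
A(Y) = -1 (A(Y) = -4*¼ = -1)
D(V, Z) = 4
b(y) = -⅓ (b(y) = -1*⅓ + 0 = -⅓ + 0 = -⅓)
r = 0 (r = (-1 + 1)² = 0² = 0)
r*(D(-8, -10) + b(-4)) = 0*(4 - ⅓) = 0*(11/3) = 0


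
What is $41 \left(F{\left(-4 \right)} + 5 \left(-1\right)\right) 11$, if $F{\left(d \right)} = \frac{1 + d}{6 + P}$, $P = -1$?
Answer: $- \frac{12628}{5} \approx -2525.6$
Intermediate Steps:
$F{\left(d \right)} = \frac{1}{5} + \frac{d}{5}$ ($F{\left(d \right)} = \frac{1 + d}{6 - 1} = \frac{1 + d}{5} = \left(1 + d\right) \frac{1}{5} = \frac{1}{5} + \frac{d}{5}$)
$41 \left(F{\left(-4 \right)} + 5 \left(-1\right)\right) 11 = 41 \left(\left(\frac{1}{5} + \frac{1}{5} \left(-4\right)\right) + 5 \left(-1\right)\right) 11 = 41 \left(\left(\frac{1}{5} - \frac{4}{5}\right) - 5\right) 11 = 41 \left(- \frac{3}{5} - 5\right) 11 = 41 \left(- \frac{28}{5}\right) 11 = \left(- \frac{1148}{5}\right) 11 = - \frac{12628}{5}$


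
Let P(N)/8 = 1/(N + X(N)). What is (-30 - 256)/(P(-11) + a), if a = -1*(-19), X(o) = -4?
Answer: -4290/277 ≈ -15.487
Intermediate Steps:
P(N) = 8/(-4 + N) (P(N) = 8/(N - 4) = 8/(-4 + N))
a = 19
(-30 - 256)/(P(-11) + a) = (-30 - 256)/(8/(-4 - 11) + 19) = -286/(8/(-15) + 19) = -286/(8*(-1/15) + 19) = -286/(-8/15 + 19) = -286/277/15 = -286*15/277 = -4290/277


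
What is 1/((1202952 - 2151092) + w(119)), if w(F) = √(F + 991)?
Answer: -94814/89896945849 - √1110/898969458490 ≈ -1.0547e-6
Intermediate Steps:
w(F) = √(991 + F)
1/((1202952 - 2151092) + w(119)) = 1/((1202952 - 2151092) + √(991 + 119)) = 1/(-948140 + √1110)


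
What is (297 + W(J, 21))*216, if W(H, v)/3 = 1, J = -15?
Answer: 64800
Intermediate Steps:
W(H, v) = 3 (W(H, v) = 3*1 = 3)
(297 + W(J, 21))*216 = (297 + 3)*216 = 300*216 = 64800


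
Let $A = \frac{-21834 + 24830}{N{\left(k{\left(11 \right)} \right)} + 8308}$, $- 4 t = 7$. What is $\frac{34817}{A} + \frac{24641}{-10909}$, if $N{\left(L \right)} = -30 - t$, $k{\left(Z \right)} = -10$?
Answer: $\frac{12578918670963}{130733456} \approx 96218.0$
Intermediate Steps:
$t = - \frac{7}{4}$ ($t = \left(- \frac{1}{4}\right) 7 = - \frac{7}{4} \approx -1.75$)
$N{\left(L \right)} = - \frac{113}{4}$ ($N{\left(L \right)} = -30 - - \frac{7}{4} = -30 + \frac{7}{4} = - \frac{113}{4}$)
$A = \frac{11984}{33119}$ ($A = \frac{-21834 + 24830}{- \frac{113}{4} + 8308} = \frac{2996}{\frac{33119}{4}} = 2996 \cdot \frac{4}{33119} = \frac{11984}{33119} \approx 0.36185$)
$\frac{34817}{A} + \frac{24641}{-10909} = \frac{34817}{\frac{11984}{33119}} + \frac{24641}{-10909} = 34817 \cdot \frac{33119}{11984} + 24641 \left(- \frac{1}{10909}\right) = \frac{1153104223}{11984} - \frac{24641}{10909} = \frac{12578918670963}{130733456}$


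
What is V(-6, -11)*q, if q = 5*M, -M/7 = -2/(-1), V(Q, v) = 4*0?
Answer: 0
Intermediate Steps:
V(Q, v) = 0
M = -14 (M = -(-14)/(-1) = -(-14)*(-1) = -7*2 = -14)
q = -70 (q = 5*(-14) = -70)
V(-6, -11)*q = 0*(-70) = 0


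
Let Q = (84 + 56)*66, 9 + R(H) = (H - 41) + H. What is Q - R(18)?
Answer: 9254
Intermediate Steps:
R(H) = -50 + 2*H (R(H) = -9 + ((H - 41) + H) = -9 + ((-41 + H) + H) = -9 + (-41 + 2*H) = -50 + 2*H)
Q = 9240 (Q = 140*66 = 9240)
Q - R(18) = 9240 - (-50 + 2*18) = 9240 - (-50 + 36) = 9240 - 1*(-14) = 9240 + 14 = 9254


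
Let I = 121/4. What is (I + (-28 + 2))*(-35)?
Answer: -595/4 ≈ -148.75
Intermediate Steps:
I = 121/4 (I = 121*(¼) = 121/4 ≈ 30.250)
(I + (-28 + 2))*(-35) = (121/4 + (-28 + 2))*(-35) = (121/4 - 26)*(-35) = (17/4)*(-35) = -595/4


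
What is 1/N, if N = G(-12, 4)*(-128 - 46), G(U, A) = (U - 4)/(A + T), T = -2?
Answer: 1/1392 ≈ 0.00071839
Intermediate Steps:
G(U, A) = (-4 + U)/(-2 + A) (G(U, A) = (U - 4)/(A - 2) = (-4 + U)/(-2 + A))
N = 1392 (N = ((-4 - 12)/(-2 + 4))*(-128 - 46) = (-16/2)*(-174) = ((1/2)*(-16))*(-174) = -8*(-174) = 1392)
1/N = 1/1392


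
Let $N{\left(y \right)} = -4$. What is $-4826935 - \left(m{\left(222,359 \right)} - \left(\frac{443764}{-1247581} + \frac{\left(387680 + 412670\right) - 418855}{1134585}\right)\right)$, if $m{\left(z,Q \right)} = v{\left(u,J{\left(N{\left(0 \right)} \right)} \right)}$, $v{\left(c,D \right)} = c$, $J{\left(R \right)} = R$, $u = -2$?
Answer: $- \frac{455497295812120270}{94365779259} \approx -4.8269 \cdot 10^{6}$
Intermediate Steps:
$m{\left(z,Q \right)} = -2$
$-4826935 - \left(m{\left(222,359 \right)} - \left(\frac{443764}{-1247581} + \frac{\left(387680 + 412670\right) - 418855}{1134585}\right)\right) = -4826935 - \left(-2 - \left(\frac{443764}{-1247581} + \frac{\left(387680 + 412670\right) - 418855}{1134585}\right)\right) = -4826935 - \left(-2 - \left(443764 \left(- \frac{1}{1247581}\right) + \left(800350 - 418855\right) \frac{1}{1134585}\right)\right) = -4826935 - \left(-2 - \left(- \frac{443764}{1247581} + 381495 \cdot \frac{1}{1134585}\right)\right) = -4826935 - \left(-2 - \left(- \frac{443764}{1247581} + \frac{25433}{75639}\right)\right) = -4826935 - \left(-2 - - \frac{1836137623}{94365779259}\right) = -4826935 - \left(-2 + \frac{1836137623}{94365779259}\right) = -4826935 - - \frac{186895420895}{94365779259} = -4826935 + \frac{186895420895}{94365779259} = - \frac{455497295812120270}{94365779259}$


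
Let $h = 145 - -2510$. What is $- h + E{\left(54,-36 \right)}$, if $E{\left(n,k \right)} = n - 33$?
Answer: $-2634$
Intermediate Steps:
$E{\left(n,k \right)} = -33 + n$
$h = 2655$ ($h = 145 + 2510 = 2655$)
$- h + E{\left(54,-36 \right)} = \left(-1\right) 2655 + \left(-33 + 54\right) = -2655 + 21 = -2634$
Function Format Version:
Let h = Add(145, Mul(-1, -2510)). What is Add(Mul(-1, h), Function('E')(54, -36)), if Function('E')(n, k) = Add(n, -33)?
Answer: -2634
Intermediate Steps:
Function('E')(n, k) = Add(-33, n)
h = 2655 (h = Add(145, 2510) = 2655)
Add(Mul(-1, h), Function('E')(54, -36)) = Add(Mul(-1, 2655), Add(-33, 54)) = Add(-2655, 21) = -2634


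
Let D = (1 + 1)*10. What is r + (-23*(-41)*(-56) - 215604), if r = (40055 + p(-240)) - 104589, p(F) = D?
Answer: -332926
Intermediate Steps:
D = 20 (D = 2*10 = 20)
p(F) = 20
r = -64514 (r = (40055 + 20) - 104589 = 40075 - 104589 = -64514)
r + (-23*(-41)*(-56) - 215604) = -64514 + (-23*(-41)*(-56) - 215604) = -64514 + (943*(-56) - 215604) = -64514 + (-52808 - 215604) = -64514 - 268412 = -332926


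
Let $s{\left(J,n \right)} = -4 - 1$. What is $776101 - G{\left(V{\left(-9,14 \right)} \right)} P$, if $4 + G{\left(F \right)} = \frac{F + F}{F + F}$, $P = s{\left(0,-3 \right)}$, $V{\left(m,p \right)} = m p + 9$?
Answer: $776086$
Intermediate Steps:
$V{\left(m,p \right)} = 9 + m p$
$s{\left(J,n \right)} = -5$ ($s{\left(J,n \right)} = -4 - 1 = -5$)
$P = -5$
$G{\left(F \right)} = -3$ ($G{\left(F \right)} = -4 + \frac{F + F}{F + F} = -4 + \frac{2 F}{2 F} = -4 + 2 F \frac{1}{2 F} = -4 + 1 = -3$)
$776101 - G{\left(V{\left(-9,14 \right)} \right)} P = 776101 - \left(-3\right) \left(-5\right) = 776101 - 15 = 776086$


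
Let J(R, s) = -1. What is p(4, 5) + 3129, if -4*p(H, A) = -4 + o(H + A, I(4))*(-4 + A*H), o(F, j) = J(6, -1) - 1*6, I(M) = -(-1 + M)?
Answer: 3158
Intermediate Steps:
I(M) = 1 - M
o(F, j) = -7 (o(F, j) = -1 - 1*6 = -1 - 6 = -7)
p(H, A) = -6 + 7*A*H/4 (p(H, A) = -(-4 - 7*(-4 + A*H))/4 = -(-4 + (28 - 7*A*H))/4 = -(24 - 7*A*H)/4 = -6 + 7*A*H/4)
p(4, 5) + 3129 = (-6 + (7/4)*5*4) + 3129 = (-6 + 35) + 3129 = 29 + 3129 = 3158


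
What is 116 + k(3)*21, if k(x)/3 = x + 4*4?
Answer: 1313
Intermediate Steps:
k(x) = 48 + 3*x (k(x) = 3*(x + 4*4) = 3*(x + 16) = 3*(16 + x) = 48 + 3*x)
116 + k(3)*21 = 116 + (48 + 3*3)*21 = 116 + (48 + 9)*21 = 116 + 57*21 = 116 + 1197 = 1313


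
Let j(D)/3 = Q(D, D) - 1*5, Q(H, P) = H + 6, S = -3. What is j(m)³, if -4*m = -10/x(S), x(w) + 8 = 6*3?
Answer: 3375/64 ≈ 52.734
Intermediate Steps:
x(w) = 10 (x(w) = -8 + 6*3 = -8 + 18 = 10)
Q(H, P) = 6 + H
m = ¼ (m = -(-5)/(2*10) = -¼*(-1) = ¼ ≈ 0.25000)
j(D) = 3 + 3*D (j(D) = 3*((6 + D) - 1*5) = 3*((6 + D) - 5) = 3*(1 + D) = 3 + 3*D)
j(m)³ = (3 + 3*(¼))³ = (3 + ¾)³ = (15/4)³ = 3375/64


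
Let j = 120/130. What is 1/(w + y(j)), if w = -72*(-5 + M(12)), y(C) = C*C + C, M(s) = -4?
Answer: 169/109812 ≈ 0.0015390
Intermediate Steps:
j = 12/13 (j = 120*(1/130) = 12/13 ≈ 0.92308)
y(C) = C + C**2 (y(C) = C**2 + C = C + C**2)
w = 648 (w = -72*(-5 - 4) = -72*(-9) = 648)
1/(w + y(j)) = 1/(648 + 12*(1 + 12/13)/13) = 1/(648 + (12/13)*(25/13)) = 1/(648 + 300/169) = 1/(109812/169) = 169/109812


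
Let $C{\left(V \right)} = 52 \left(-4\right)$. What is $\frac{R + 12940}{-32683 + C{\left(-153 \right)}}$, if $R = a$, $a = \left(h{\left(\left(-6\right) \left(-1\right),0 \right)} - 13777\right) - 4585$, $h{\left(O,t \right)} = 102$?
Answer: $\frac{5320}{32891} \approx 0.16175$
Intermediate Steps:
$C{\left(V \right)} = -208$
$a = -18260$ ($a = \left(102 - 13777\right) - 4585 = -13675 - 4585 = -18260$)
$R = -18260$
$\frac{R + 12940}{-32683 + C{\left(-153 \right)}} = \frac{-18260 + 12940}{-32683 - 208} = - \frac{5320}{-32891} = \left(-5320\right) \left(- \frac{1}{32891}\right) = \frac{5320}{32891}$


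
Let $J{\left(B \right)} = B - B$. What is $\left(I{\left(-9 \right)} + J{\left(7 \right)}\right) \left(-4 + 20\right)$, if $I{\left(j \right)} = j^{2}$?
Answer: $1296$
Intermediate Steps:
$J{\left(B \right)} = 0$
$\left(I{\left(-9 \right)} + J{\left(7 \right)}\right) \left(-4 + 20\right) = \left(\left(-9\right)^{2} + 0\right) \left(-4 + 20\right) = \left(81 + 0\right) 16 = 81 \cdot 16 = 1296$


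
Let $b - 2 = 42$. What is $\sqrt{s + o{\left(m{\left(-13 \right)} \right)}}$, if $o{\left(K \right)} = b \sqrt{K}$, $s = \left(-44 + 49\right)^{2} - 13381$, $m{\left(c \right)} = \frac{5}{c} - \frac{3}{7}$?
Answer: $\frac{2 \sqrt{-27650259 + 1001 i \sqrt{6734}}}{91} \approx 0.17166 + 115.57 i$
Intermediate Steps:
$b = 44$ ($b = 2 + 42 = 44$)
$m{\left(c \right)} = - \frac{3}{7} + \frac{5}{c}$ ($m{\left(c \right)} = \frac{5}{c} - \frac{3}{7} = - \frac{3}{7} + \frac{5}{c}$)
$s = -13356$ ($s = 5^{2} - 13381 = 25 - 13381 = -13356$)
$o{\left(K \right)} = 44 \sqrt{K}$
$\sqrt{s + o{\left(m{\left(-13 \right)} \right)}} = \sqrt{-13356 + 44 \sqrt{- \frac{3}{7} + \frac{5}{-13}}} = \sqrt{-13356 + 44 \sqrt{- \frac{3}{7} + 5 \left(- \frac{1}{13}\right)}} = \sqrt{-13356 + 44 \sqrt{- \frac{3}{7} - \frac{5}{13}}} = \sqrt{-13356 + 44 \sqrt{- \frac{74}{91}}} = \sqrt{-13356 + 44 \frac{i \sqrt{6734}}{91}} = \sqrt{-13356 + \frac{44 i \sqrt{6734}}{91}}$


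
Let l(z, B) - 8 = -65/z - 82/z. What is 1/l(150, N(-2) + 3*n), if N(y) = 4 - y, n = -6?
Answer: 50/351 ≈ 0.14245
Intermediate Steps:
l(z, B) = 8 - 147/z (l(z, B) = 8 + (-65/z - 82/z) = 8 - 147/z)
1/l(150, N(-2) + 3*n) = 1/(8 - 147/150) = 1/(8 - 147*1/150) = 1/(8 - 49/50) = 1/(351/50) = 50/351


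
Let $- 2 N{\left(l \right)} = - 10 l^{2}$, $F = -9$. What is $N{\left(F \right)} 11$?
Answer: $4455$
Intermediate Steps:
$N{\left(l \right)} = 5 l^{2}$ ($N{\left(l \right)} = - \frac{\left(-10\right) l^{2}}{2} = 5 l^{2}$)
$N{\left(F \right)} 11 = 5 \left(-9\right)^{2} \cdot 11 = 5 \cdot 81 \cdot 11 = 405 \cdot 11 = 4455$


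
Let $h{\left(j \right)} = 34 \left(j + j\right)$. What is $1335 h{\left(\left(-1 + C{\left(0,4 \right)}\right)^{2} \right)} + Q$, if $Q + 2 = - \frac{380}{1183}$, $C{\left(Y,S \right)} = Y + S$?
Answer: $\frac{966531914}{1183} \approx 8.1702 \cdot 10^{5}$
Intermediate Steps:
$C{\left(Y,S \right)} = S + Y$
$Q = - \frac{2746}{1183}$ ($Q = -2 - \frac{380}{1183} = - \frac{2746}{1183} \approx -2.3212$)
$h{\left(j \right)} = 68 j$ ($h{\left(j \right)} = 34 \cdot 2 j = 68 j$)
$1335 h{\left(\left(-1 + C{\left(0,4 \right)}\right)^{2} \right)} + Q = 1335 \cdot 68 \left(-1 + \left(4 + 0\right)\right)^{2} - \frac{2746}{1183} = 1335 \cdot 68 \left(-1 + 4\right)^{2} - \frac{2746}{1183} = 1335 \cdot 68 \cdot 3^{2} - \frac{2746}{1183} = 1335 \cdot 68 \cdot 9 - \frac{2746}{1183} = 1335 \cdot 612 - \frac{2746}{1183} = 817020 - \frac{2746}{1183} = \frac{966531914}{1183}$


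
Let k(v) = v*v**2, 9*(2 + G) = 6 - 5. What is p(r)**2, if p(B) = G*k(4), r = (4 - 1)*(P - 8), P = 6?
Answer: 1183744/81 ≈ 14614.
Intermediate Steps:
G = -17/9 (G = -2 + (6 - 5)/9 = -2 + (1/9)*1 = -2 + 1/9 = -17/9 ≈ -1.8889)
r = -6 (r = (4 - 1)*(6 - 8) = 3*(-2) = -6)
k(v) = v**3
p(B) = -1088/9 (p(B) = -17/9*4**3 = -17/9*64 = -1088/9)
p(r)**2 = (-1088/9)**2 = 1183744/81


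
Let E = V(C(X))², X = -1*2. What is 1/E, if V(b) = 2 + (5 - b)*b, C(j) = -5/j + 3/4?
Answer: 256/15129 ≈ 0.016921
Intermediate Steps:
X = -2
C(j) = ¾ - 5/j (C(j) = -5/j + 3*(¼) = -5/j + ¾ = ¾ - 5/j)
V(b) = 2 + b*(5 - b)
E = 15129/256 (E = (2 - (¾ - 5/(-2))² + 5*(¾ - 5/(-2)))² = (2 - (¾ - 5*(-½))² + 5*(¾ - 5*(-½)))² = (2 - (¾ + 5/2)² + 5*(¾ + 5/2))² = (2 - (13/4)² + 5*(13/4))² = (2 - 1*169/16 + 65/4)² = (2 - 169/16 + 65/4)² = (123/16)² = 15129/256 ≈ 59.098)
1/E = 1/(15129/256) = 256/15129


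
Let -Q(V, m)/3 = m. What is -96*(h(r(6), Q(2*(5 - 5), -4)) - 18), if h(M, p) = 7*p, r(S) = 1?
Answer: -6336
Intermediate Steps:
Q(V, m) = -3*m
-96*(h(r(6), Q(2*(5 - 5), -4)) - 18) = -96*(7*(-3*(-4)) - 18) = -96*(7*12 - 18) = -96*(84 - 18) = -96*66 = -6336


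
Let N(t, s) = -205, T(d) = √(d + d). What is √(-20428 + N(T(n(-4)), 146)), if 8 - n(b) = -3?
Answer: I*√20633 ≈ 143.64*I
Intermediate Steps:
n(b) = 11 (n(b) = 8 - 1*(-3) = 8 + 3 = 11)
T(d) = √2*√d (T(d) = √(2*d) = √2*√d)
√(-20428 + N(T(n(-4)), 146)) = √(-20428 - 205) = √(-20633) = I*√20633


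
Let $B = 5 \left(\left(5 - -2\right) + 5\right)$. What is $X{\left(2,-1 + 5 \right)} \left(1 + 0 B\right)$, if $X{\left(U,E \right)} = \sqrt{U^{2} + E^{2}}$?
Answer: $2 \sqrt{5} \approx 4.4721$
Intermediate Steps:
$B = 60$ ($B = 5 \left(\left(5 + 2\right) + 5\right) = 5 \left(7 + 5\right) = 5 \cdot 12 = 60$)
$X{\left(U,E \right)} = \sqrt{E^{2} + U^{2}}$
$X{\left(2,-1 + 5 \right)} \left(1 + 0 B\right) = \sqrt{\left(-1 + 5\right)^{2} + 2^{2}} \left(1 + 0 \cdot 60\right) = \sqrt{4^{2} + 4} \left(1 + 0\right) = \sqrt{16 + 4} \cdot 1 = \sqrt{20} \cdot 1 = 2 \sqrt{5} \cdot 1 = 2 \sqrt{5}$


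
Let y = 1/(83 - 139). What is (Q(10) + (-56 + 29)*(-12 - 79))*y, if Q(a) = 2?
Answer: -2459/56 ≈ -43.911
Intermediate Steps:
y = -1/56 (y = 1/(-56) = -1/56 ≈ -0.017857)
(Q(10) + (-56 + 29)*(-12 - 79))*y = (2 + (-56 + 29)*(-12 - 79))*(-1/56) = (2 - 27*(-91))*(-1/56) = (2 + 2457)*(-1/56) = 2459*(-1/56) = -2459/56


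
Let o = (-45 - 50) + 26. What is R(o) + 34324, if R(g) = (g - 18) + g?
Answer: 34168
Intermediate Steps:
o = -69 (o = -95 + 26 = -69)
R(g) = -18 + 2*g (R(g) = (-18 + g) + g = -18 + 2*g)
R(o) + 34324 = (-18 + 2*(-69)) + 34324 = (-18 - 138) + 34324 = -156 + 34324 = 34168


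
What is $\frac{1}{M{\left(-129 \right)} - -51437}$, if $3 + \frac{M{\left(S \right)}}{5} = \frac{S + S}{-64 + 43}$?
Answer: $\frac{7}{360384} \approx 1.9424 \cdot 10^{-5}$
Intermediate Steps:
$M{\left(S \right)} = -15 - \frac{10 S}{21}$ ($M{\left(S \right)} = -15 + 5 \frac{S + S}{-64 + 43} = -15 + 5 \frac{2 S}{-21} = -15 + 5 \cdot 2 S \left(- \frac{1}{21}\right) = -15 + 5 \left(- \frac{2 S}{21}\right) = -15 - \frac{10 S}{21}$)
$\frac{1}{M{\left(-129 \right)} - -51437} = \frac{1}{\left(-15 - - \frac{430}{7}\right) - -51437} = \frac{1}{\left(-15 + \frac{430}{7}\right) + 51437} = \frac{1}{\frac{325}{7} + 51437} = \frac{1}{\frac{360384}{7}} = \frac{7}{360384}$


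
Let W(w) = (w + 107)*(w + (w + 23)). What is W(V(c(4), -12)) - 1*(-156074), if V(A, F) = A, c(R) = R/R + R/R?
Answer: 159017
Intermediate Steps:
c(R) = 2 (c(R) = 1 + 1 = 2)
W(w) = (23 + 2*w)*(107 + w) (W(w) = (107 + w)*(w + (23 + w)) = (107 + w)*(23 + 2*w) = (23 + 2*w)*(107 + w))
W(V(c(4), -12)) - 1*(-156074) = (2461 + 2*2**2 + 237*2) - 1*(-156074) = (2461 + 2*4 + 474) + 156074 = (2461 + 8 + 474) + 156074 = 2943 + 156074 = 159017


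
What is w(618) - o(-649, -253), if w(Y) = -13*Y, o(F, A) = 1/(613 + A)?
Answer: -2892241/360 ≈ -8034.0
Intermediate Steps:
w(618) - o(-649, -253) = -13*618 - 1/(613 - 253) = -8034 - 1/360 = -2892241/360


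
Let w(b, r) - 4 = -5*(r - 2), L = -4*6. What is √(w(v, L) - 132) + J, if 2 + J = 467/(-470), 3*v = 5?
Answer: -1407/470 + √2 ≈ -1.5794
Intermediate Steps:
v = 5/3 (v = (⅓)*5 = 5/3 ≈ 1.6667)
J = -1407/470 (J = -2 + 467/(-470) = -2 + 467*(-1/470) = -2 - 467/470 = -1407/470 ≈ -2.9936)
L = -24
w(b, r) = 14 - 5*r (w(b, r) = 4 - 5*(r - 2) = 4 - 5*(-2 + r) = 4 + (10 - 5*r) = 14 - 5*r)
√(w(v, L) - 132) + J = √((14 - 5*(-24)) - 132) - 1407/470 = √((14 + 120) - 132) - 1407/470 = √(134 - 132) - 1407/470 = √2 - 1407/470 = -1407/470 + √2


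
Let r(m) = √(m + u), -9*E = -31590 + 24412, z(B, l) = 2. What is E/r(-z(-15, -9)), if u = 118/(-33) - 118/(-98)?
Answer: -50246*I*√233277/63621 ≈ -381.45*I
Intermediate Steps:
E = 7178/9 (E = -(-31590 + 24412)/9 = -⅑*(-7178) = 7178/9 ≈ 797.56)
u = -3835/1617 (u = 118*(-1/33) - 118*(-1/98) = -118/33 + 59/49 = -3835/1617 ≈ -2.3717)
r(m) = √(-3835/1617 + m) (r(m) = √(m - 3835/1617) = √(-3835/1617 + m))
E/r(-z(-15, -9)) = 7178/(9*((√(-126555 + 53361*(-1*2))/231))) = 7178/(9*((√(-126555 + 53361*(-2))/231))) = 7178/(9*((√(-126555 - 106722)/231))) = 7178/(9*((√(-233277)/231))) = 7178/(9*(((I*√233277)/231))) = 7178/(9*((I*√233277/231))) = 7178*(-7*I*√233277/7069)/9 = -50246*I*√233277/63621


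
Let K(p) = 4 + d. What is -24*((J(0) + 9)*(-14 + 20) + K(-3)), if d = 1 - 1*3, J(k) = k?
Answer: -1344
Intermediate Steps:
d = -2 (d = 1 - 3 = -2)
K(p) = 2 (K(p) = 4 - 2 = 2)
-24*((J(0) + 9)*(-14 + 20) + K(-3)) = -24*((0 + 9)*(-14 + 20) + 2) = -24*(9*6 + 2) = -24*(54 + 2) = -24*56 = -1*1344 = -1344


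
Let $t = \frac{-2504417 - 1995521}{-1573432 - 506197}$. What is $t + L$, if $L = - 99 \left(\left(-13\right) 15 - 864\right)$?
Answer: $\frac{218034883927}{2079629} \approx 1.0484 \cdot 10^{5}$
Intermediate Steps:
$t = \frac{4499938}{2079629}$ ($t = - \frac{4499938}{-2079629} = \left(-4499938\right) \left(- \frac{1}{2079629}\right) = \frac{4499938}{2079629} \approx 2.1638$)
$L = 104841$ ($L = - 99 \left(-195 - 864\right) = \left(-99\right) \left(-1059\right) = 104841$)
$t + L = \frac{4499938}{2079629} + 104841 = \frac{218034883927}{2079629}$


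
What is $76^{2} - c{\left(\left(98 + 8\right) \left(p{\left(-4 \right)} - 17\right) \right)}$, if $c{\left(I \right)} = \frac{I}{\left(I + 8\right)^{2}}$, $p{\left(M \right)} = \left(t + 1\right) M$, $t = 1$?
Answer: $\frac{20158714957}{3490082} \approx 5776.0$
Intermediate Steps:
$p{\left(M \right)} = 2 M$ ($p{\left(M \right)} = \left(1 + 1\right) M = 2 M$)
$c{\left(I \right)} = \frac{I}{\left(8 + I\right)^{2}}$
$76^{2} - c{\left(\left(98 + 8\right) \left(p{\left(-4 \right)} - 17\right) \right)} = 76^{2} - \frac{\left(98 + 8\right) \left(2 \left(-4\right) - 17\right)}{\left(8 + \left(98 + 8\right) \left(2 \left(-4\right) - 17\right)\right)^{2}} = 5776 - \frac{106 \left(-8 - 17\right)}{\left(8 + 106 \left(-8 - 17\right)\right)^{2}} = 5776 - \frac{106 \left(-25\right)}{\left(8 + 106 \left(-25\right)\right)^{2}} = 5776 - - \frac{2650}{\left(8 - 2650\right)^{2}} = 5776 - - \frac{2650}{6980164} = 5776 - \left(-2650\right) \frac{1}{6980164} = 5776 - - \frac{1325}{3490082} = 5776 + \frac{1325}{3490082} = \frac{20158714957}{3490082}$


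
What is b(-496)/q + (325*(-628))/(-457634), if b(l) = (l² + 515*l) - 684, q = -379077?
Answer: 40997690086/86739261909 ≈ 0.47265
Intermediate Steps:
b(l) = -684 + l² + 515*l
b(-496)/q + (325*(-628))/(-457634) = (-684 + (-496)² + 515*(-496))/(-379077) + (325*(-628))/(-457634) = (-684 + 246016 - 255440)*(-1/379077) - 204100*(-1/457634) = -10108*(-1/379077) + 102050/228817 = 10108/379077 + 102050/228817 = 40997690086/86739261909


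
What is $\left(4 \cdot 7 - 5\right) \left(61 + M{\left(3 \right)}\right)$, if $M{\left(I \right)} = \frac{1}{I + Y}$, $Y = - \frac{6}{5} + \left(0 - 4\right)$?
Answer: $\frac{15318}{11} \approx 1392.5$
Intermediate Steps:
$Y = - \frac{26}{5}$ ($Y = \left(-6\right) \frac{1}{5} - 4 = - \frac{6}{5} - 4 = - \frac{26}{5} \approx -5.2$)
$M{\left(I \right)} = \frac{1}{- \frac{26}{5} + I}$ ($M{\left(I \right)} = \frac{1}{I - \frac{26}{5}} = \frac{1}{- \frac{26}{5} + I}$)
$\left(4 \cdot 7 - 5\right) \left(61 + M{\left(3 \right)}\right) = \left(4 \cdot 7 - 5\right) \left(61 + \frac{5}{-26 + 5 \cdot 3}\right) = \left(28 - 5\right) \left(61 + \frac{5}{-26 + 15}\right) = 23 \left(61 + \frac{5}{-11}\right) = 23 \left(61 + 5 \left(- \frac{1}{11}\right)\right) = 23 \left(61 - \frac{5}{11}\right) = 23 \cdot \frac{666}{11} = \frac{15318}{11}$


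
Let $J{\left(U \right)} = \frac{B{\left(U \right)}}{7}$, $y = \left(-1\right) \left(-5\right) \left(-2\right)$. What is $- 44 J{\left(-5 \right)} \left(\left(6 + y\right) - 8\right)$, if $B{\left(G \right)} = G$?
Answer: $- \frac{2640}{7} \approx -377.14$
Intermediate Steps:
$y = -10$ ($y = 5 \left(-2\right) = -10$)
$J{\left(U \right)} = \frac{U}{7}$
$- 44 J{\left(-5 \right)} \left(\left(6 + y\right) - 8\right) = - 44 \cdot \frac{1}{7} \left(-5\right) \left(\left(6 - 10\right) - 8\right) = \left(-44\right) \left(- \frac{5}{7}\right) \left(-4 - 8\right) = \frac{220}{7} \left(-12\right) = - \frac{2640}{7}$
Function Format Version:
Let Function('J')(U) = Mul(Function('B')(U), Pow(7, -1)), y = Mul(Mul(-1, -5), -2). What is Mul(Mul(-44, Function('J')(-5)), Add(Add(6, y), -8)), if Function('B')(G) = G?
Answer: Rational(-2640, 7) ≈ -377.14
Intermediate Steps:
y = -10 (y = Mul(5, -2) = -10)
Function('J')(U) = Mul(Rational(1, 7), U) (Function('J')(U) = Mul(U, Pow(7, -1)) = Mul(U, Rational(1, 7)) = Mul(Rational(1, 7), U))
Mul(Mul(-44, Function('J')(-5)), Add(Add(6, y), -8)) = Mul(Mul(-44, Mul(Rational(1, 7), -5)), Add(Add(6, -10), -8)) = Mul(Mul(-44, Rational(-5, 7)), Add(-4, -8)) = Mul(Rational(220, 7), -12) = Rational(-2640, 7)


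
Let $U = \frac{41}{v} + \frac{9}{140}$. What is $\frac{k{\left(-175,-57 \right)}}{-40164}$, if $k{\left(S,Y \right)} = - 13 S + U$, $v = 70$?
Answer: $- \frac{15171}{267760} \approx -0.056659$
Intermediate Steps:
$U = \frac{13}{20}$ ($U = \frac{41}{70} + \frac{9}{140} = \frac{13}{20} \approx 0.65$)
$k{\left(S,Y \right)} = \frac{13}{20} - 13 S$ ($k{\left(S,Y \right)} = - 13 S + \frac{13}{20} = \frac{13}{20} - 13 S$)
$\frac{k{\left(-175,-57 \right)}}{-40164} = \frac{\frac{13}{20} - -2275}{-40164} = \left(\frac{13}{20} + 2275\right) \left(- \frac{1}{40164}\right) = \frac{45513}{20} \left(- \frac{1}{40164}\right) = - \frac{15171}{267760}$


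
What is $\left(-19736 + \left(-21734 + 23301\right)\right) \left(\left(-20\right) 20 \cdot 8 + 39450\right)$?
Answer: $-658626250$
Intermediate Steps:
$\left(-19736 + \left(-21734 + 23301\right)\right) \left(\left(-20\right) 20 \cdot 8 + 39450\right) = \left(-19736 + 1567\right) \left(\left(-400\right) 8 + 39450\right) = - 18169 \left(-3200 + 39450\right) = \left(-18169\right) 36250 = -658626250$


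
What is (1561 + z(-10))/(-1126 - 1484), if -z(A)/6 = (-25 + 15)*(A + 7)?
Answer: -1381/2610 ≈ -0.52912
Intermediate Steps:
z(A) = 420 + 60*A (z(A) = -6*(-25 + 15)*(A + 7) = -(-60)*(7 + A) = -6*(-70 - 10*A) = 420 + 60*A)
(1561 + z(-10))/(-1126 - 1484) = (1561 + (420 + 60*(-10)))/(-1126 - 1484) = (1561 + (420 - 600))/(-2610) = (1561 - 180)*(-1/2610) = 1381*(-1/2610) = -1381/2610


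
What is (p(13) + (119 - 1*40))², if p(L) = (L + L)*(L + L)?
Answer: 570025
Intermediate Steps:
p(L) = 4*L² (p(L) = (2*L)*(2*L) = 4*L²)
(p(13) + (119 - 1*40))² = (4*13² + (119 - 1*40))² = (4*169 + (119 - 40))² = (676 + 79)² = 755² = 570025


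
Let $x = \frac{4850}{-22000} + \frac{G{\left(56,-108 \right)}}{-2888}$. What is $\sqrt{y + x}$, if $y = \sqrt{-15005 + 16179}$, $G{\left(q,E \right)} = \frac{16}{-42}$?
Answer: $\frac{\sqrt{-1697658270 + 7705328400 \sqrt{1174}}}{87780} \approx 5.8347$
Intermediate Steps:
$G{\left(q,E \right)} = - \frac{8}{21}$ ($G{\left(q,E \right)} = 16 \left(- \frac{1}{42}\right) = - \frac{8}{21}$)
$y = \sqrt{1174} \approx 34.264$
$x = - \frac{734917}{3335640}$ ($x = \frac{4850}{-22000} - \frac{8}{21 \left(-2888\right)} = 4850 \left(- \frac{1}{22000}\right) - - \frac{1}{7581} = - \frac{97}{440} + \frac{1}{7581} = - \frac{734917}{3335640} \approx -0.22032$)
$\sqrt{y + x} = \sqrt{\sqrt{1174} - \frac{734917}{3335640}} = \sqrt{- \frac{734917}{3335640} + \sqrt{1174}}$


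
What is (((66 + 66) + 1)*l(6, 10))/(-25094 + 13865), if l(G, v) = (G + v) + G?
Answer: -154/591 ≈ -0.26058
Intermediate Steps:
l(G, v) = v + 2*G
(((66 + 66) + 1)*l(6, 10))/(-25094 + 13865) = (((66 + 66) + 1)*(10 + 2*6))/(-25094 + 13865) = ((132 + 1)*(10 + 12))/(-11229) = (133*22)*(-1/11229) = 2926*(-1/11229) = -154/591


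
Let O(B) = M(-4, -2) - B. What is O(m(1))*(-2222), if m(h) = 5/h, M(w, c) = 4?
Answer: 2222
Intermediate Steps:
O(B) = 4 - B
O(m(1))*(-2222) = (4 - 5/1)*(-2222) = (4 - 5)*(-2222) = -1*(-2222) = 2222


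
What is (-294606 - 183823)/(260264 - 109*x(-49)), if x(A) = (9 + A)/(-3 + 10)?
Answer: -3349003/1826208 ≈ -1.8339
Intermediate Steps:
x(A) = 9/7 + A/7 (x(A) = (9 + A)/7 = (9 + A)*(⅐) = 9/7 + A/7)
(-294606 - 183823)/(260264 - 109*x(-49)) = (-294606 - 183823)/(260264 - 109*(9/7 + (⅐)*(-49))) = -478429/(260264 - 109*(9/7 - 7)) = -478429/(260264 - 109*(-40/7)) = -478429/(260264 + 4360/7) = -478429/1826208/7 = -478429*7/1826208 = -3349003/1826208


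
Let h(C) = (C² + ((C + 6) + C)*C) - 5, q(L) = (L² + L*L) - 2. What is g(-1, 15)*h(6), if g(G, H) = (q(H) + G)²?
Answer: 27773451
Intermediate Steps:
q(L) = -2 + 2*L² (q(L) = (L² + L²) - 2 = 2*L² - 2 = -2 + 2*L²)
g(G, H) = (-2 + G + 2*H²)² (g(G, H) = ((-2 + 2*H²) + G)² = (-2 + G + 2*H²)²)
h(C) = -5 + C² + C*(6 + 2*C) (h(C) = (C² + ((6 + C) + C)*C) - 5 = (C² + (6 + 2*C)*C) - 5 = (C² + C*(6 + 2*C)) - 5 = -5 + C² + C*(6 + 2*C))
g(-1, 15)*h(6) = (-2 - 1 + 2*15²)²*(-5 + 3*6² + 6*6) = (-2 - 1 + 2*225)²*(-5 + 3*36 + 36) = (-2 - 1 + 450)²*(-5 + 108 + 36) = 447²*139 = 199809*139 = 27773451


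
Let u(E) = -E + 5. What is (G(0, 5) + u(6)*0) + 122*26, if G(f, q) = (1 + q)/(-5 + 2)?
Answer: 3170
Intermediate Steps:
G(f, q) = -⅓ - q/3 (G(f, q) = (1 + q)/(-3) = (1 + q)*(-⅓) = -⅓ - q/3)
u(E) = 5 - E
(G(0, 5) + u(6)*0) + 122*26 = ((-⅓ - ⅓*5) + (5 - 1*6)*0) + 122*26 = ((-⅓ - 5/3) + (5 - 6)*0) + 3172 = (-2 - 1*0) + 3172 = (-2 + 0) + 3172 = -2 + 3172 = 3170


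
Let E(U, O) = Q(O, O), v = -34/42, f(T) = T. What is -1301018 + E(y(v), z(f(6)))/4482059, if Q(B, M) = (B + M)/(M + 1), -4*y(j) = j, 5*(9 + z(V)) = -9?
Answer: -285730732366930/219620891 ≈ -1.3010e+6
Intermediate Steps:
v = -17/21 (v = -34*1/42 = -17/21 ≈ -0.80952)
z(V) = -54/5 (z(V) = -9 + (⅕)*(-9) = -9 - 9/5 = -54/5)
y(j) = -j/4
Q(B, M) = (B + M)/(1 + M)
E(U, O) = 2*O/(1 + O) (E(U, O) = (O + O)/(1 + O) = (2*O)/(1 + O) = 2*O/(1 + O))
-1301018 + E(y(v), z(f(6)))/4482059 = -1301018 + (2*(-54/5)/(1 - 54/5))/4482059 = -1301018 + (2*(-54/5)/(-49/5))*(1/4482059) = -1301018 + (2*(-54/5)*(-5/49))*(1/4482059) = -1301018 + (108/49)*(1/4482059) = -1301018 + 108/219620891 = -285730732366930/219620891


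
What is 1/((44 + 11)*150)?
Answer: 1/8250 ≈ 0.00012121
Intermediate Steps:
1/((44 + 11)*150) = 1/(55*150) = 1/8250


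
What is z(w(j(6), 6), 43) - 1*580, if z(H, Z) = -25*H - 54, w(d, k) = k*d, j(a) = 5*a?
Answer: -5134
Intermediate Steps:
w(d, k) = d*k
z(H, Z) = -54 - 25*H
z(w(j(6), 6), 43) - 1*580 = (-54 - 25*5*6*6) - 1*580 = (-54 - 750*6) - 580 = (-54 - 25*180) - 580 = (-54 - 4500) - 580 = -4554 - 580 = -5134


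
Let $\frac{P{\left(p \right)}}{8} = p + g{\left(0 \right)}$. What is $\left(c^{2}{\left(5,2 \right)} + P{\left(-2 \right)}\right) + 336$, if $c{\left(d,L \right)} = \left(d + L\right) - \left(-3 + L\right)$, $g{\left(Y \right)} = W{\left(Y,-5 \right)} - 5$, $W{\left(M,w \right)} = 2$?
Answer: $360$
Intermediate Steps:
$g{\left(Y \right)} = -3$ ($g{\left(Y \right)} = 2 - 5 = -3$)
$c{\left(d,L \right)} = 3 + d$ ($c{\left(d,L \right)} = \left(L + d\right) - \left(-3 + L\right) = 3 + d$)
$P{\left(p \right)} = -24 + 8 p$ ($P{\left(p \right)} = 8 \left(p - 3\right) = 8 \left(-3 + p\right) = -24 + 8 p$)
$\left(c^{2}{\left(5,2 \right)} + P{\left(-2 \right)}\right) + 336 = \left(\left(3 + 5\right)^{2} + \left(-24 + 8 \left(-2\right)\right)\right) + 336 = \left(8^{2} - 40\right) + 336 = \left(64 - 40\right) + 336 = 24 + 336 = 360$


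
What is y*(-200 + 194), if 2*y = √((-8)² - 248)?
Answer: -6*I*√46 ≈ -40.694*I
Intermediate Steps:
y = I*√46 (y = √((-8)² - 248)/2 = √(64 - 248)/2 = √(-184)/2 = (2*I*√46)/2 = I*√46 ≈ 6.7823*I)
y*(-200 + 194) = (I*√46)*(-200 + 194) = (I*√46)*(-6) = -6*I*√46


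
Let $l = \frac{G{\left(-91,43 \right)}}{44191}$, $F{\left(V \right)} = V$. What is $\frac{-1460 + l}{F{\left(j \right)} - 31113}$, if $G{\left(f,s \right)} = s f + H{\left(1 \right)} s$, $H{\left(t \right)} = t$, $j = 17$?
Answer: $\frac{32261365}{687081668} \approx 0.046954$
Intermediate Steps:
$G{\left(f,s \right)} = s + f s$ ($G{\left(f,s \right)} = s f + 1 s = f s + s = s + f s$)
$l = - \frac{3870}{44191}$ ($l = \frac{43 \left(1 - 91\right)}{44191} = 43 \left(-90\right) \frac{1}{44191} = \left(-3870\right) \frac{1}{44191} = - \frac{3870}{44191} \approx -0.087574$)
$\frac{-1460 + l}{F{\left(j \right)} - 31113} = \frac{-1460 - \frac{3870}{44191}}{17 - 31113} = - \frac{64522730}{44191 \left(-31096\right)} = \left(- \frac{64522730}{44191}\right) \left(- \frac{1}{31096}\right) = \frac{32261365}{687081668}$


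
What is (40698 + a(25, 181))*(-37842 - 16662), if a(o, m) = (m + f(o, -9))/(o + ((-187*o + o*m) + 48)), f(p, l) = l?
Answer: -170792317296/77 ≈ -2.2181e+9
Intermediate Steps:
a(o, m) = (-9 + m)/(48 - 186*o + m*o) (a(o, m) = (m - 9)/(o + ((-187*o + o*m) + 48)) = (-9 + m)/(o + ((-187*o + m*o) + 48)) = (-9 + m)/(o + (48 - 187*o + m*o)) = (-9 + m)/(48 - 186*o + m*o))
(40698 + a(25, 181))*(-37842 - 16662) = (40698 + (-9 + 181)/(48 - 186*25 + 181*25))*(-37842 - 16662) = (40698 + 172/(48 - 4650 + 4525))*(-54504) = (40698 + 172/(-77))*(-54504) = (40698 - 1/77*172)*(-54504) = (40698 - 172/77)*(-54504) = (3133574/77)*(-54504) = -170792317296/77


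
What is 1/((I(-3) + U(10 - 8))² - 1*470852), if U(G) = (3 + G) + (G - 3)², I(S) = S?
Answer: -1/470843 ≈ -2.1238e-6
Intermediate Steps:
U(G) = 3 + G + (-3 + G)² (U(G) = (3 + G) + (-3 + G)² = 3 + G + (-3 + G)²)
1/((I(-3) + U(10 - 8))² - 1*470852) = 1/((-3 + (3 + (10 - 8) + (-3 + (10 - 8))²))² - 1*470852) = 1/((-3 + (3 + 2 + (-3 + 2)²))² - 470852) = 1/((-3 + (3 + 2 + (-1)²))² - 470852) = 1/((-3 + (3 + 2 + 1))² - 470852) = 1/((-3 + 6)² - 470852) = 1/(3² - 470852) = 1/(9 - 470852) = 1/(-470843) = -1/470843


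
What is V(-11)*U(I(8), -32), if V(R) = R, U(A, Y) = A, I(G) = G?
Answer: -88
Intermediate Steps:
V(-11)*U(I(8), -32) = -11*8 = -88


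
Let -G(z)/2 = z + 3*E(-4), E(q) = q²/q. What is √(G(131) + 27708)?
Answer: √27470 ≈ 165.74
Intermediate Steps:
E(q) = q
G(z) = 24 - 2*z (G(z) = -2*(z + 3*(-4)) = -2*(z - 12) = -2*(-12 + z) = 24 - 2*z)
√(G(131) + 27708) = √((24 - 2*131) + 27708) = √((24 - 262) + 27708) = √(-238 + 27708) = √27470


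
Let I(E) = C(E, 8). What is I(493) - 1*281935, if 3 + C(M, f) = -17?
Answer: -281955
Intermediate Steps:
C(M, f) = -20 (C(M, f) = -3 - 17 = -20)
I(E) = -20
I(493) - 1*281935 = -20 - 1*281935 = -20 - 281935 = -281955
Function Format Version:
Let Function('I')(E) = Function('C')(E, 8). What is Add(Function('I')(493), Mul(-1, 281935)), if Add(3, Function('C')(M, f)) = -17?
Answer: -281955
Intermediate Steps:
Function('C')(M, f) = -20 (Function('C')(M, f) = Add(-3, -17) = -20)
Function('I')(E) = -20
Add(Function('I')(493), Mul(-1, 281935)) = Add(-20, Mul(-1, 281935)) = Add(-20, -281935) = -281955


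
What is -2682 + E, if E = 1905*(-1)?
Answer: -4587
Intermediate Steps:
E = -1905
-2682 + E = -2682 - 1905 = -4587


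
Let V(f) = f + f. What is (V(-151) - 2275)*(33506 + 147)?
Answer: -86723781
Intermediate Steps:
V(f) = 2*f
(V(-151) - 2275)*(33506 + 147) = (2*(-151) - 2275)*(33506 + 147) = (-302 - 2275)*33653 = -2577*33653 = -86723781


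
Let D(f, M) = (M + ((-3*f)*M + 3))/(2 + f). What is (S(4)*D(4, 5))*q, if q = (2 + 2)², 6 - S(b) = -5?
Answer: -4576/3 ≈ -1525.3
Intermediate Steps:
S(b) = 11 (S(b) = 6 - 1*(-5) = 6 + 5 = 11)
D(f, M) = (3 + M - 3*M*f)/(2 + f) (D(f, M) = (M + (-3*M*f + 3))/(2 + f) = (M + (3 - 3*M*f))/(2 + f) = (3 + M - 3*M*f)/(2 + f))
q = 16 (q = 4² = 16)
(S(4)*D(4, 5))*q = (11*((3 + 5 - 3*5*4)/(2 + 4)))*16 = (11*((3 + 5 - 60)/6))*16 = (11*((⅙)*(-52)))*16 = (11*(-26/3))*16 = -286/3*16 = -4576/3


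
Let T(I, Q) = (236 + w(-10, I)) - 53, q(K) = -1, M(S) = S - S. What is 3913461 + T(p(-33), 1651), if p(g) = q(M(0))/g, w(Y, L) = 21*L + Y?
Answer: 43049981/11 ≈ 3.9136e+6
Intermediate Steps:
M(S) = 0
w(Y, L) = Y + 21*L
p(g) = -1/g
T(I, Q) = 173 + 21*I (T(I, Q) = (236 + (-10 + 21*I)) - 53 = (226 + 21*I) - 53 = 173 + 21*I)
3913461 + T(p(-33), 1651) = 3913461 + (173 + 21*(-1/(-33))) = 3913461 + (173 + 21*(-1*(-1/33))) = 3913461 + (173 + 21*(1/33)) = 3913461 + (173 + 7/11) = 3913461 + 1910/11 = 43049981/11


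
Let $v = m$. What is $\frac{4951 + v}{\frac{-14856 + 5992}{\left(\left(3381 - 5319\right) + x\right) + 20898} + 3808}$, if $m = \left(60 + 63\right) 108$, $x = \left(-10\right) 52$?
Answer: $\frac{42031675}{8776332} \approx 4.7892$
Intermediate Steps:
$x = -520$
$m = 13284$ ($m = 123 \cdot 108 = 13284$)
$v = 13284$
$\frac{4951 + v}{\frac{-14856 + 5992}{\left(\left(3381 - 5319\right) + x\right) + 20898} + 3808} = \frac{4951 + 13284}{\frac{-14856 + 5992}{\left(\left(3381 - 5319\right) - 520\right) + 20898} + 3808} = \frac{18235}{- \frac{8864}{\left(-1938 - 520\right) + 20898} + 3808} = \frac{18235}{- \frac{8864}{-2458 + 20898} + 3808} = \frac{18235}{- \frac{8864}{18440} + 3808} = \frac{18235}{\left(-8864\right) \frac{1}{18440} + 3808} = \frac{18235}{- \frac{1108}{2305} + 3808} = \frac{18235}{\frac{8776332}{2305}} = 18235 \cdot \frac{2305}{8776332} = \frac{42031675}{8776332}$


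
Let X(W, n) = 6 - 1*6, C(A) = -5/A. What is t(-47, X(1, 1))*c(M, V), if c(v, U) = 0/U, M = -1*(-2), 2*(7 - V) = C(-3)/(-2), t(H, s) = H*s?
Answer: 0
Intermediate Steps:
X(W, n) = 0 (X(W, n) = 6 - 6 = 0)
V = 89/12 (V = 7 - (-5/(-3))/(2*(-2)) = 7 - (-5*(-1/3))*(-1)/(2*2) = 7 - 5*(-1)/(6*2) = 7 - 1/2*(-5/6) = 7 + 5/12 = 89/12 ≈ 7.4167)
M = 2
c(v, U) = 0
t(-47, X(1, 1))*c(M, V) = -47*0*0 = 0*0 = 0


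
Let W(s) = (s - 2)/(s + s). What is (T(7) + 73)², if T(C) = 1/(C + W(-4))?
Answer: 5139289/961 ≈ 5347.9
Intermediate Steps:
W(s) = (-2 + s)/(2*s) (W(s) = (-2 + s)/((2*s)) = (-2 + s)*(1/(2*s)) = (-2 + s)/(2*s))
T(C) = 1/(¾ + C) (T(C) = 1/(C + (½)*(-2 - 4)/(-4)) = 1/(C + (½)*(-¼)*(-6)) = 1/(C + ¾) = 1/(¾ + C))
(T(7) + 73)² = (4/(3 + 4*7) + 73)² = (4/(3 + 28) + 73)² = (4/31 + 73)² = (2267/31)² = 5139289/961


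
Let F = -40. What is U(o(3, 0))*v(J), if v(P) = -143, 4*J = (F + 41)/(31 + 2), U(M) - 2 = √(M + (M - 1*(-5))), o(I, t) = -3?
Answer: -286 - 143*I ≈ -286.0 - 143.0*I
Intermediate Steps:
U(M) = 2 + √(5 + 2*M) (U(M) = 2 + √(M + (M - 1*(-5))) = 2 + √(M + (M + 5)) = 2 + √(M + (5 + M)) = 2 + √(5 + 2*M))
J = 1/132 (J = ((-40 + 41)/(31 + 2))/4 = (1/33)/4 = (1*(1/33))/4 = (¼)*(1/33) = 1/132 ≈ 0.0075758)
U(o(3, 0))*v(J) = (2 + √(5 + 2*(-3)))*(-143) = (2 + √(5 - 6))*(-143) = (2 + √(-1))*(-143) = (2 + I)*(-143) = -286 - 143*I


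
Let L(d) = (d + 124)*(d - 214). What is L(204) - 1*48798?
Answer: -52078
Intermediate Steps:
L(d) = (-214 + d)*(124 + d) (L(d) = (124 + d)*(-214 + d) = (-214 + d)*(124 + d))
L(204) - 1*48798 = (-26536 + 204² - 90*204) - 1*48798 = (-26536 + 41616 - 18360) - 48798 = -3280 - 48798 = -52078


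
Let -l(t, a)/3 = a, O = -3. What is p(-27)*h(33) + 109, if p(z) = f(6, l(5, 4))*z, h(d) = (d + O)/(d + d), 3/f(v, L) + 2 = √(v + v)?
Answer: 4391/44 - 405*√3/44 ≈ 83.853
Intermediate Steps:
l(t, a) = -3*a
f(v, L) = 3/(-2 + √2*√v) (f(v, L) = 3/(-2 + √(v + v)) = 3/(-2 + √(2*v)) = 3/(-2 + √2*√v))
h(d) = (-3 + d)/(2*d) (h(d) = (d - 3)/(d + d) = (-3 + d)/((2*d)) = (-3 + d)*(1/(2*d)) = (-3 + d)/(2*d))
p(z) = 3*z/(-2 + 2*√3) (p(z) = (3/(-2 + √2*√6))*z = (3/(-2 + 2*√3))*z = 3*z/(-2 + 2*√3))
p(-27)*h(33) + 109 = ((¾)*(-27) + (¾)*(-27)*√3)*((½)*(-3 + 33)/33) + 109 = (-81/4 - 81*√3/4)*((½)*(1/33)*30) + 109 = (-81/4 - 81*√3/4)*(5/11) + 109 = (-405/44 - 405*√3/44) + 109 = 4391/44 - 405*√3/44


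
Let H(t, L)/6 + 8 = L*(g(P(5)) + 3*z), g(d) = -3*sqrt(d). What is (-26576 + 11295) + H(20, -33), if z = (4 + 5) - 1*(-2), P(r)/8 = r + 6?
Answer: -21863 + 1188*sqrt(22) ≈ -16291.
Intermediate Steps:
P(r) = 48 + 8*r (P(r) = 8*(r + 6) = 8*(6 + r) = 48 + 8*r)
z = 11 (z = 9 + 2 = 11)
H(t, L) = -48 + 6*L*(33 - 6*sqrt(22)) (H(t, L) = -48 + 6*(L*(-3*sqrt(48 + 8*5) + 3*11)) = -48 + 6*(L*(-3*sqrt(48 + 40) + 33)) = -48 + 6*(L*(-6*sqrt(22) + 33)) = -48 + 6*(L*(33 - 6*sqrt(22))) = -48 + 6*L*(33 - 6*sqrt(22)))
(-26576 + 11295) + H(20, -33) = (-26576 + 11295) + (-48 + 198*(-33) - 36*(-33)*sqrt(22)) = -15281 + (-48 - 6534 + 1188*sqrt(22)) = -15281 + (-6582 + 1188*sqrt(22)) = -21863 + 1188*sqrt(22)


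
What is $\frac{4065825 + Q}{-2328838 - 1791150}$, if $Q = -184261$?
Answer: $- \frac{970391}{1029997} \approx -0.94213$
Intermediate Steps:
$\frac{4065825 + Q}{-2328838 - 1791150} = \frac{4065825 - 184261}{-2328838 - 1791150} = \frac{3881564}{-4119988} = 3881564 \left(- \frac{1}{4119988}\right) = - \frac{970391}{1029997}$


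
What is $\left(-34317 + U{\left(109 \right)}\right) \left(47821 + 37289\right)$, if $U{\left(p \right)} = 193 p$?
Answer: $-1130260800$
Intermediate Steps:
$\left(-34317 + U{\left(109 \right)}\right) \left(47821 + 37289\right) = \left(-34317 + 193 \cdot 109\right) \left(47821 + 37289\right) = \left(-34317 + 21037\right) 85110 = \left(-13280\right) 85110 = -1130260800$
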